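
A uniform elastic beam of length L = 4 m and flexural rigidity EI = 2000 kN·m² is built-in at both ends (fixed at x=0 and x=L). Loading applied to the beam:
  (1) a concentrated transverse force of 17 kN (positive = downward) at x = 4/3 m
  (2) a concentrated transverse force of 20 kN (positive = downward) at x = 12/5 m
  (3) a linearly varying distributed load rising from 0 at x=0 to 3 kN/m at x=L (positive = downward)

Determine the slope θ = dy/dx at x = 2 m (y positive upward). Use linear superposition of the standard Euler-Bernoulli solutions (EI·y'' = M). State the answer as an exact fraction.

Load 1 — point force P=17 kN at a=4/3 m (b=L-a=8/3):
  θ_1 = Pa²(L-x)(2bL-(3b+a)(L-x))/(2L³EI)  [x>a] = 17·(4/3)²·(4-2)·(2·(8/3)·4-(3·(8/3)+(4/3))·(4-2))/(2·4³·2000) = 17/27000 rad
Load 2 — point force P=20 kN at a=12/5 m (b=L-a=8/5):
  θ_2 = -Pb²x(2aL-(3a+b)x)/(2L³EI)  [x≤a] = -20·(8/5)²·2·(2·(12/5)·4-(3·(12/5)+(8/5))·2)/(2·4³·2000) = -2/3125 rad
Load 3 — triangular load w₀=3 kN/m (0→w₀ over full span):
  θ_3 = -w₀(2x(L-x)(L-2x)(x+2L)+x²(L-x)²)/(120LEI) = -3·(2·2·(4-2)·(4-2·2)·(2+2·4)+2²·(4-2)²)/(120·4·2000) = -1/20000 rad
Superposition: θ = Σ θ_i = -163/2700000 rad ≈ -0.000060 rad

θ(2) = -163/2700000 rad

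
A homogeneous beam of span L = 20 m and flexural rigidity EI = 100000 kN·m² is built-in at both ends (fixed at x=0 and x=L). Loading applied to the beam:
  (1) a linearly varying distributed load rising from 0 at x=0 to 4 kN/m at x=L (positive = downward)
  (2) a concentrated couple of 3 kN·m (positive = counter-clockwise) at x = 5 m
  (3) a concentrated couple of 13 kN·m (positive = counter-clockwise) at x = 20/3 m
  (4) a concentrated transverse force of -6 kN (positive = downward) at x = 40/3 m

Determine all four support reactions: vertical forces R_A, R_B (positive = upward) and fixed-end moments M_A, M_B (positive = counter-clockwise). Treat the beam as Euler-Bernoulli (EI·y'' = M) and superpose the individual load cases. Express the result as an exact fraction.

Load 1 — triangular load w₀=4 kN/m (0→w₀ over full span):
  R_A = 3w₀L/20 = 3·4·20/20 = 12 kN
  M_A = w₀L²/30 = 4·20²/30 = 160/3 kN·m
  R_B = 7w₀L/20 = 7·4·20/20 = 28 kN
  M_B = -w₀L²/20 = -4·20²/20 = -80 kN·m
Load 2 — applied couple M₀=3 kN·m at a=5 m (b=L-a=15):
  R_A = 6M₀ab/L³ = 6·3·5·15/20³ = 27/160 kN
  M_A = M₀b(2a-b)/L² = 3·15·(2·5-15)/20² = -9/16 kN·m
  R_B = -6M₀ab/L³ = -6·3·5·15/20³ = -27/160 kN
  M_B = M₀a(2b-a)/L² = 3·5·(2·15-5)/20² = 15/16 kN·m
Load 3 — applied couple M₀=13 kN·m at a=20/3 m (b=L-a=40/3):
  R_A = 6M₀ab/L³ = 6·13·(20/3)·(40/3)/20³ = 13/15 kN
  M_A = M₀b(2a-b)/L² = 13·(40/3)·(2·(20/3)-(40/3))/20² = 0 kN·m
  R_B = -6M₀ab/L³ = -6·13·(20/3)·(40/3)/20³ = -13/15 kN
  M_B = M₀a(2b-a)/L² = 13·(20/3)·(2·(40/3)-(20/3))/20² = 13/3 kN·m
Load 4 — point force P=-6 kN at a=40/3 m (b=L-a=20/3):
  R_A = Pb²(3a+b)/L³ = (-6)·(20/3)²·(3·(40/3)+(20/3))/20³ = -14/9 kN
  M_A = Pab²/L² = (-6)·(40/3)·(20/3)²/20² = -80/9 kN·m
  R_B = Pa²(a+3b)/L³ = (-6)·(40/3)²·((40/3)+3·(20/3))/20³ = -40/9 kN
  M_B = -Pa²b/L² = -(-6)·(40/3)²·(20/3)/20² = 160/9 kN·m
Superposition: R_A = 16531/1440 kN, M_A = 6319/144 kN·m, R_B = 32429/1440 kN, M_B = -8201/144 kN·m

R_A = 16531/1440 kN, M_A = 6319/144 kN·m, R_B = 32429/1440 kN, M_B = -8201/144 kN·m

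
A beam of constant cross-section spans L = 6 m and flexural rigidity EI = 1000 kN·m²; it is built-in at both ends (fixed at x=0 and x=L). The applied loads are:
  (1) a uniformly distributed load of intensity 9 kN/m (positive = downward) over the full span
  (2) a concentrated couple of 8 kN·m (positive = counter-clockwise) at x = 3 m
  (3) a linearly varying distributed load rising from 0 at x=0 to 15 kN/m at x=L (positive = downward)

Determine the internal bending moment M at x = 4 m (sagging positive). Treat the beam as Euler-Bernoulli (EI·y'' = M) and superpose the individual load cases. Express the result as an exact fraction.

Load 1 — uniform load w=9 kN/m over full span:
  M_1 = wLx/2 - wL²/12 - wx²/2 = 9·6·4/2 - 9·6²/12 - 9·4²/2 = 9 kN·m
Load 2 — applied couple M₀=8 kN·m at a=3 m (b=L-a=3):
  M_2 = R_Ax - M_A - M₀  [x>a] with R_A=2, M_A=2 = 2·4 - 2 - 8 = -2 kN·m
Load 3 — triangular load w₀=15 kN/m (0→w₀ over full span):
  M_3 = 3w₀Lx/20 - w₀L²/30 - w₀x³/(6L) = 3·15·6·4/20 - 15·6²/30 - 15·4³/(6·6) = 28/3 kN·m
Superposition: M = Σ M_i = 49/3 kN·m ≈ 16.333333 kN·m

M(4) = 49/3 kN·m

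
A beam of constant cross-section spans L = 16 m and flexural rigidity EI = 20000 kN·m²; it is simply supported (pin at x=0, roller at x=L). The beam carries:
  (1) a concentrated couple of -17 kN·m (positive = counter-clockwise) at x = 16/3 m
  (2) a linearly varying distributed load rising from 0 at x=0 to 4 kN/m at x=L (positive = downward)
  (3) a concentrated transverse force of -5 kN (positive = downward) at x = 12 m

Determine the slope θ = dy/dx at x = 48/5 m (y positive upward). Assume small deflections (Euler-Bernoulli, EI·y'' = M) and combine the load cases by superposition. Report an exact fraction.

Load 1 — applied couple M₀=-17 kN·m at a=16/3 m (b=L-a=32/3):
  θ_1 = (M₀x²/(2L)-M₀(x-a)+C₁)/EI  [x>a] with C₁=M₀(3b²-L²)/(6L)=-136/9 = ((-17)·(48/5)²/(2·16)-(-17)·((48/5)-(16/3))+(-136/9))/20000 = 119/281250 rad
Load 2 — triangular load w₀=4 kN/m (0→w₀ over full span):
  θ_2 = -w₀(7L⁴-30L²x²+15x⁴)/(360LEI) = -4·(7·16⁴-30·16²·(48/5)²+15·(48/5)⁴)/(360·16·20000) = 14848/3515625 rad
Load 3 — point force P=-5 kN at a=12 m (b=L-a=4):
  θ_3 = -Pb(L²-b²-3x²)/(6LEI)  [x≤a] = -(-5)·4·(16²-4²-3·(48/5)²)/(6·16·20000) = -19/50000 rad
Superposition: θ = Σ θ_i = 239993/56250000 rad ≈ 0.004267 rad

θ(48/5) = 239993/56250000 rad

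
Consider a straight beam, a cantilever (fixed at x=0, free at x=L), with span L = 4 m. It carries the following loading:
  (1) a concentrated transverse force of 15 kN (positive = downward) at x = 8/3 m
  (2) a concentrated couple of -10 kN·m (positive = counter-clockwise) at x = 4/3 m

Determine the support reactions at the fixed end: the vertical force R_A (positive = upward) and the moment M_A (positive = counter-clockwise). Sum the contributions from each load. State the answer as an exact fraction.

R_A = 15 kN, M_A = 50 kN·m

Load 1 — point force P=15 kN at a=8/3 m (b=L-a=4/3):
  R_A = P = 15 kN
  M_A = Pa = 15·(8/3) = 40 kN·m
Load 2 — applied couple M₀=-10 kN·m at a=4/3 m (b=L-a=8/3):
  R_A = 0 kN
  M_A = -M₀ = -(-10) = 10 kN·m
Superposition: R_A = 15 kN, M_A = 50 kN·m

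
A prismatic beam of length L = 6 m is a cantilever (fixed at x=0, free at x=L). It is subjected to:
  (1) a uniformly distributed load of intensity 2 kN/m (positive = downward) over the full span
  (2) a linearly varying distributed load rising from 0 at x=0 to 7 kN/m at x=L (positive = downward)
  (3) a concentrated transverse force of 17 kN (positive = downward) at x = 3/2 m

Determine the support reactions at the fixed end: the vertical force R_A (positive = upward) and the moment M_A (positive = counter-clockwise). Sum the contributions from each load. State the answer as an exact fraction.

R_A = 50 kN, M_A = 291/2 kN·m

Load 1 — uniform load w=2 kN/m over full span:
  R_A = wL = 2·6 = 12 kN
  M_A = wL²/2 = 2·6²/2 = 36 kN·m
Load 2 — triangular load w₀=7 kN/m (0→w₀ over full span):
  R_A = w₀L/2 = 7·6/2 = 21 kN
  M_A = w₀L²/3 = 7·6²/3 = 84 kN·m
Load 3 — point force P=17 kN at a=3/2 m (b=L-a=9/2):
  R_A = P = 17 kN
  M_A = Pa = 17·(3/2) = 51/2 kN·m
Superposition: R_A = 50 kN, M_A = 291/2 kN·m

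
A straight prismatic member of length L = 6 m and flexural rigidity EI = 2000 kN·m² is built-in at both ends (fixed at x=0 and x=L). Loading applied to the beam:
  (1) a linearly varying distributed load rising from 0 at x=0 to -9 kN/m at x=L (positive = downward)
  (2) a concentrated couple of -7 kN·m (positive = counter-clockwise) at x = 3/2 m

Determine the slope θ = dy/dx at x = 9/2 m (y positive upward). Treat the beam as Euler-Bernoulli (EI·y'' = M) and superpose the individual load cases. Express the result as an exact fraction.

θ(9/2) = -7653/2560000 rad

Load 1 — triangular load w₀=-9 kN/m (0→w₀ over full span):
  θ_1 = -w₀(2x(L-x)(L-2x)(x+2L)+x²(L-x)²)/(120LEI) = -(-9)·(2·(9/2)·(6-(9/2))·(6-2·(9/2))·((9/2)+2·6)+(9/2)²·(6-(9/2))²)/(120·6·2000) = -9963/2560000 rad
Load 2 — applied couple M₀=-7 kN·m at a=3/2 m (b=L-a=9/2):
  θ_2 = (R_Ax²/2 - M_Ax - M₀(x-a))/EI  [x>a] with R_A=-21/16, M_A=21/16 = ((-21/16)·(9/2)²/2 - (21/16)·(9/2) - (-7)·((9/2)-(3/2)))/2000 = 231/256000 rad
Superposition: θ = Σ θ_i = -7653/2560000 rad ≈ -0.002989 rad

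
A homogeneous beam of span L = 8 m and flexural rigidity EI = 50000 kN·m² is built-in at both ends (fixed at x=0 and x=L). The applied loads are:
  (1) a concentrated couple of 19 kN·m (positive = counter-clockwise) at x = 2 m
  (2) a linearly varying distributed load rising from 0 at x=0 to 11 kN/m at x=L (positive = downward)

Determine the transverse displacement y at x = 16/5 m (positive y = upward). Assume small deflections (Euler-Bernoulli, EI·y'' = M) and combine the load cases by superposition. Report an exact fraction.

y(16/5) = -255879/390625000 m

Load 1 — applied couple M₀=19 kN·m at a=2 m (b=L-a=6):
  y_1 = (R_Ax³/6 - M_Ax²/2 - M₀(x-a)²/2)/EI  [x>a] with R_A=171/64, M_A=-57/16 = ((171/64)·(16/5)³/6 - (-57/16)·(16/5)²/2 - 19·((16/5)-2)²/2)/50000 = 1197/3125000 m
Load 2 — triangular load w₀=11 kN/m (0→w₀ over full span):
  y_2 = -w₀x²(L-x)²(x+2L)/(120LEI) = -11·(16/5)²·(8-(16/5))²·((16/5)+2·8)/(120·8·50000) = -50688/48828125 m
Superposition: y = Σ y_i = -255879/390625000 m ≈ -0.000655 m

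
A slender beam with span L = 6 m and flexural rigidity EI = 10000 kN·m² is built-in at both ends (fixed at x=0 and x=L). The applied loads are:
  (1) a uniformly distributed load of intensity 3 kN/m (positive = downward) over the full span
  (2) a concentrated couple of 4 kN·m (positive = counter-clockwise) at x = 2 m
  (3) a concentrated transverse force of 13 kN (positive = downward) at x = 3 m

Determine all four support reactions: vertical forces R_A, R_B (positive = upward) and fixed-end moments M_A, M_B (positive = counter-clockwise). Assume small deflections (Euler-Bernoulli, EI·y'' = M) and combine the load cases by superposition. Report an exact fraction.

Load 1 — uniform load w=3 kN/m over full span:
  R_A = wL/2 = 3·6/2 = 9 kN
  M_A = wL²/12 = 3·6²/12 = 9 kN·m
  R_B = wL/2 = 3·6/2 = 9 kN
  M_B = -wL²/12 = -3·6²/12 = -9 kN·m
Load 2 — applied couple M₀=4 kN·m at a=2 m (b=L-a=4):
  R_A = 6M₀ab/L³ = 6·4·2·4/6³ = 8/9 kN
  M_A = M₀b(2a-b)/L² = 4·4·(2·2-4)/6² = 0 kN·m
  R_B = -6M₀ab/L³ = -6·4·2·4/6³ = -8/9 kN
  M_B = M₀a(2b-a)/L² = 4·2·(2·4-2)/6² = 4/3 kN·m
Load 3 — point force P=13 kN at a=3 m (b=L-a=3):
  R_A = Pb²(3a+b)/L³ = 13·3²·(3·3+3)/6³ = 13/2 kN
  M_A = Pab²/L² = 13·3·3²/6² = 39/4 kN·m
  R_B = Pa²(a+3b)/L³ = 13·3²·(3+3·3)/6³ = 13/2 kN
  M_B = -Pa²b/L² = -13·3²·3/6² = -39/4 kN·m
Superposition: R_A = 295/18 kN, M_A = 75/4 kN·m, R_B = 263/18 kN, M_B = -209/12 kN·m

R_A = 295/18 kN, M_A = 75/4 kN·m, R_B = 263/18 kN, M_B = -209/12 kN·m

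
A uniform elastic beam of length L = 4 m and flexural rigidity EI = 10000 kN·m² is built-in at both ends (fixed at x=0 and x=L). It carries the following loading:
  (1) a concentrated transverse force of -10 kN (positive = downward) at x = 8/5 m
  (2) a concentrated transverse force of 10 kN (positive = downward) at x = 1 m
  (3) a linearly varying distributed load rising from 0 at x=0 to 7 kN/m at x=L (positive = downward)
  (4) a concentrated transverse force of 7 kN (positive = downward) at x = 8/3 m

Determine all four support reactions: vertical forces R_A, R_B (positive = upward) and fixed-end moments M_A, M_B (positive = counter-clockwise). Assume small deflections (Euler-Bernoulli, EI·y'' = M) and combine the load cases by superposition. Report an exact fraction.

R_A = 86101/10800 kN, M_A = 30631/5400 kN·m, R_B = 140699/10800 kN, M_B = -42029/5400 kN·m

Load 1 — point force P=-10 kN at a=8/5 m (b=L-a=12/5):
  R_A = Pb²(3a+b)/L³ = (-10)·(12/5)²·(3·(8/5)+(12/5))/4³ = -162/25 kN
  M_A = Pab²/L² = (-10)·(8/5)·(12/5)²/4² = -144/25 kN·m
  R_B = Pa²(a+3b)/L³ = (-10)·(8/5)²·((8/5)+3·(12/5))/4³ = -88/25 kN
  M_B = -Pa²b/L² = -(-10)·(8/5)²·(12/5)/4² = 96/25 kN·m
Load 2 — point force P=10 kN at a=1 m (b=L-a=3):
  R_A = Pb²(3a+b)/L³ = 10·3²·(3·1+3)/4³ = 135/16 kN
  M_A = Pab²/L² = 10·1·3²/4² = 45/8 kN·m
  R_B = Pa²(a+3b)/L³ = 10·1²·(1+3·3)/4³ = 25/16 kN
  M_B = -Pa²b/L² = -10·1²·3/4² = -15/8 kN·m
Load 3 — triangular load w₀=7 kN/m (0→w₀ over full span):
  R_A = 3w₀L/20 = 3·7·4/20 = 21/5 kN
  M_A = w₀L²/30 = 7·4²/30 = 56/15 kN·m
  R_B = 7w₀L/20 = 7·7·4/20 = 49/5 kN
  M_B = -w₀L²/20 = -7·4²/20 = -28/5 kN·m
Load 4 — point force P=7 kN at a=8/3 m (b=L-a=4/3):
  R_A = Pb²(3a+b)/L³ = 7·(4/3)²·(3·(8/3)+(4/3))/4³ = 49/27 kN
  M_A = Pab²/L² = 7·(8/3)·(4/3)²/4² = 56/27 kN·m
  R_B = Pa²(a+3b)/L³ = 7·(8/3)²·((8/3)+3·(4/3))/4³ = 140/27 kN
  M_B = -Pa²b/L² = -7·(8/3)²·(4/3)/4² = -112/27 kN·m
Superposition: R_A = 86101/10800 kN, M_A = 30631/5400 kN·m, R_B = 140699/10800 kN, M_B = -42029/5400 kN·m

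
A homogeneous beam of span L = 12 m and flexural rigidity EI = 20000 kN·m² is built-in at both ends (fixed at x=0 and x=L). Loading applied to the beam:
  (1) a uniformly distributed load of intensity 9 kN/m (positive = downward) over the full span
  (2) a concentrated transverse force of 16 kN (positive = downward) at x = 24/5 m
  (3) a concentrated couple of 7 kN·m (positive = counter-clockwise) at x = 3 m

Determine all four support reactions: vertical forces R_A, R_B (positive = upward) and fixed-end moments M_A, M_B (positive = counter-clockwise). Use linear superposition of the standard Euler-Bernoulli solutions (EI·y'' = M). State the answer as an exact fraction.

R_A = 260097/4000 kN, M_A = 268671/2000 kN·m, R_B = 235903/4000 kN, M_B = -248489/2000 kN·m

Load 1 — uniform load w=9 kN/m over full span:
  R_A = wL/2 = 9·12/2 = 54 kN
  M_A = wL²/12 = 9·12²/12 = 108 kN·m
  R_B = wL/2 = 9·12/2 = 54 kN
  M_B = -wL²/12 = -9·12²/12 = -108 kN·m
Load 2 — point force P=16 kN at a=24/5 m (b=L-a=36/5):
  R_A = Pb²(3a+b)/L³ = 16·(36/5)²·(3·(24/5)+(36/5))/12³ = 1296/125 kN
  M_A = Pab²/L² = 16·(24/5)·(36/5)²/12² = 3456/125 kN·m
  R_B = Pa²(a+3b)/L³ = 16·(24/5)²·((24/5)+3·(36/5))/12³ = 704/125 kN
  M_B = -Pa²b/L² = -16·(24/5)²·(36/5)/12² = -2304/125 kN·m
Load 3 — applied couple M₀=7 kN·m at a=3 m (b=L-a=9):
  R_A = 6M₀ab/L³ = 6·7·3·9/12³ = 21/32 kN
  M_A = M₀b(2a-b)/L² = 7·9·(2·3-9)/12² = -21/16 kN·m
  R_B = -6M₀ab/L³ = -6·7·3·9/12³ = -21/32 kN
  M_B = M₀a(2b-a)/L² = 7·3·(2·9-3)/12² = 35/16 kN·m
Superposition: R_A = 260097/4000 kN, M_A = 268671/2000 kN·m, R_B = 235903/4000 kN, M_B = -248489/2000 kN·m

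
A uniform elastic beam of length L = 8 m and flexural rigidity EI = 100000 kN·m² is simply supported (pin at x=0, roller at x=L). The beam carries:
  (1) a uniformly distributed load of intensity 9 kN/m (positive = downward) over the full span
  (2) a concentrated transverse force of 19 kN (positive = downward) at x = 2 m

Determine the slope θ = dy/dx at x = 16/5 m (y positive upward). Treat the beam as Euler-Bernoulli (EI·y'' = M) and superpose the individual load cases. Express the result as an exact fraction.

θ(16/5) = -16013/25000000 rad

Load 1 — uniform load w=9 kN/m over full span:
  θ_1 = -w(L³-6Lx²+4x³)/(24EI) = -9·(8³-6·8·(16/5)²+4·(16/5)³)/(24·100000) = -222/390625 rad
Load 2 — point force P=19 kN at a=2 m (b=L-a=6):
  θ_2 = -Pa(2L²-6Lx+3x²+a²)/(6LEI)  [x>a] = -19·2·(2·8²-6·8·(16/5)+3·(16/5)²+2²)/(6·8·100000) = -361/5000000 rad
Superposition: θ = Σ θ_i = -16013/25000000 rad ≈ -0.000641 rad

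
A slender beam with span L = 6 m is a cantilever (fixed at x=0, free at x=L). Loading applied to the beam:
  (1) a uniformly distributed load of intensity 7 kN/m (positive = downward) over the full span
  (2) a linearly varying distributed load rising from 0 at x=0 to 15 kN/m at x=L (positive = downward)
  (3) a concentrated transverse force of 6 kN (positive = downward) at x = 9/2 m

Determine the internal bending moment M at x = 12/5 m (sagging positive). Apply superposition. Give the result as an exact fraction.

Load 1 — uniform load w=7 kN/m over full span:
  M_1 = -w(L-x)²/2 = -7·(6-(12/5))²/2 = -1134/25 kN·m
Load 2 — triangular load w₀=15 kN/m (0→w₀ over full span):
  M_2 = w₀Lx/2 - w₀L²/3 - w₀x³/(6L) = 15·6·(12/5)/2 - 15·6²/3 - 15·(12/5)³/(6·6) = -1944/25 kN·m
Load 3 — point force P=6 kN at a=9/2 m (b=L-a=3/2):
  M_3 = -P(a-x)  [x≤a] = -6·((9/2)-(12/5)) = -63/5 kN·m
Superposition: M = Σ M_i = -3393/25 kN·m ≈ -135.720000 kN·m

M(12/5) = -3393/25 kN·m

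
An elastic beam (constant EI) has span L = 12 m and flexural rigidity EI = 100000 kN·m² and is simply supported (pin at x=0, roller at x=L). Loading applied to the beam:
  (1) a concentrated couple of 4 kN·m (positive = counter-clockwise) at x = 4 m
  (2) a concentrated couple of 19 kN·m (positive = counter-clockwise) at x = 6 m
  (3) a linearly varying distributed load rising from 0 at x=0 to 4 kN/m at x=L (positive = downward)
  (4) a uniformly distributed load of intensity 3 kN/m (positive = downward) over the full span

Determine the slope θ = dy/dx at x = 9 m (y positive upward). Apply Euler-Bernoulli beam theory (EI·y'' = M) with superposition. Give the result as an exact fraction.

θ(9) = 7223/3000000 rad

Load 1 — applied couple M₀=4 kN·m at a=4 m (b=L-a=8):
  θ_1 = (M₀x²/(2L)-M₀(x-a)+C₁)/EI  [x>a] with C₁=M₀(3b²-L²)/(6L)=8/3 = (4·9²/(2·12)-4·(9-4)+(8/3))/100000 = -23/600000 rad
Load 2 — applied couple M₀=19 kN·m at a=6 m (b=L-a=6):
  θ_2 = (M₀x²/(2L)-M₀(x-a)+C₁)/EI  [x>a] with C₁=M₀(3b²-L²)/(6L)=-19/2 = (19·9²/(2·12)-19·(9-6)+(-19/2))/100000 = -19/800000 rad
Load 3 — triangular load w₀=4 kN/m (0→w₀ over full span):
  θ_3 = -w₀(7L⁴-30L²x²+15x⁴)/(360LEI) = -4·(7·12⁴-30·12²·9²+15·9⁴)/(360·12·100000) = 3939/4000000 rad
Load 4 — uniform load w=3 kN/m over full span:
  θ_4 = -w(L³-6Lx²+4x³)/(24EI) = -3·(12³-6·12·9²+4·9³)/(24·100000) = 297/200000 rad
Superposition: θ = Σ θ_i = 7223/3000000 rad ≈ 0.002408 rad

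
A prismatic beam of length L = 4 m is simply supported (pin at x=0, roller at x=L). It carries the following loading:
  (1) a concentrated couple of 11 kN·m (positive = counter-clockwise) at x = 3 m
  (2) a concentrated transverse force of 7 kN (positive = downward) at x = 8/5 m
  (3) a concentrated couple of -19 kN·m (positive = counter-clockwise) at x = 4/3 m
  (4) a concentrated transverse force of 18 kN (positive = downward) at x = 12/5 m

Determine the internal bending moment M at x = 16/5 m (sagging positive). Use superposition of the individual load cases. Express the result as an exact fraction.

M(16/5) = 312/25 kN·m

Load 1 — applied couple M₀=11 kN·m at a=3 m (b=L-a=1):
  M_1 = M₀x/L - M₀  [x>a] = 11·(16/5)/4 - 11 = -11/5 kN·m
Load 2 — point force P=7 kN at a=8/5 m (b=L-a=12/5):
  M_2 = Pa(L-x)/L  [x>a] = 7·(8/5)·(4-(16/5))/4 = 56/25 kN·m
Load 3 — applied couple M₀=-19 kN·m at a=4/3 m (b=L-a=8/3):
  M_3 = M₀x/L - M₀  [x>a] = (-19)·(16/5)/4 - (-19) = 19/5 kN·m
Load 4 — point force P=18 kN at a=12/5 m (b=L-a=8/5):
  M_4 = Pa(L-x)/L  [x>a] = 18·(12/5)·(4-(16/5))/4 = 216/25 kN·m
Superposition: M = Σ M_i = 312/25 kN·m ≈ 12.480000 kN·m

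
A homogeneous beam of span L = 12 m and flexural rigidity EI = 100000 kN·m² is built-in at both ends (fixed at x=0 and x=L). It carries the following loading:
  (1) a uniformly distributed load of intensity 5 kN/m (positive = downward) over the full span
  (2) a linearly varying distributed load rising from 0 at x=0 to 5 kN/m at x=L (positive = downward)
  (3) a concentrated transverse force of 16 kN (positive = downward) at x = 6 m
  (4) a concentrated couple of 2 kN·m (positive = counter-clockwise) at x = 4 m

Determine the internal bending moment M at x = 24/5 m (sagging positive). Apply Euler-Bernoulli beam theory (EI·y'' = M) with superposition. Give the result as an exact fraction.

M(24/5) = 3854/75 kN·m

Load 1 — uniform load w=5 kN/m over full span:
  M_1 = wLx/2 - wL²/12 - wx²/2 = 5·12·(24/5)/2 - 5·12²/12 - 5·(24/5)²/2 = 132/5 kN·m
Load 2 — triangular load w₀=5 kN/m (0→w₀ over full span):
  M_2 = 3w₀Lx/20 - w₀L²/30 - w₀x³/(6L) = 3·5·12·(24/5)/20 - 5·12²/30 - 5·(24/5)³/(6·12) = 288/25 kN·m
Load 3 — point force P=16 kN at a=6 m (b=L-a=6):
  M_3 = Pb²(3a+b)x/L³ - Pab²/L²  [x≤a] = 16·6²·(3·6+6)·(24/5)/12³ - 16·6·6²/12² = 72/5 kN·m
Load 4 — applied couple M₀=2 kN·m at a=4 m (b=L-a=8):
  M_4 = R_Ax - M_A - M₀  [x>a] with R_A=2/9, M_A=0 = (2/9)·(24/5) - 0 - 2 = -14/15 kN·m
Superposition: M = Σ M_i = 3854/75 kN·m ≈ 51.386667 kN·m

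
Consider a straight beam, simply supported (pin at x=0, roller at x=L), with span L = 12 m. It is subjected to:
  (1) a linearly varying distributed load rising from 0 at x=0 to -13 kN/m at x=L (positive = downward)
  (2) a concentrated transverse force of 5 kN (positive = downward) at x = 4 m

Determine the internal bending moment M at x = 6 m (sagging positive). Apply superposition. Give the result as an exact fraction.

Load 1 — triangular load w₀=-13 kN/m (0→w₀ over full span):
  M_1 = w₀Lx/6 - w₀x³/(6L) = (-13)·12·6/6 - (-13)·6³/(6·12) = -117 kN·m
Load 2 — point force P=5 kN at a=4 m (b=L-a=8):
  M_2 = Pa(L-x)/L  [x>a] = 5·4·(12-6)/12 = 10 kN·m
Superposition: M = Σ M_i = -107 kN·m ≈ -107.000000 kN·m

M(6) = -107 kN·m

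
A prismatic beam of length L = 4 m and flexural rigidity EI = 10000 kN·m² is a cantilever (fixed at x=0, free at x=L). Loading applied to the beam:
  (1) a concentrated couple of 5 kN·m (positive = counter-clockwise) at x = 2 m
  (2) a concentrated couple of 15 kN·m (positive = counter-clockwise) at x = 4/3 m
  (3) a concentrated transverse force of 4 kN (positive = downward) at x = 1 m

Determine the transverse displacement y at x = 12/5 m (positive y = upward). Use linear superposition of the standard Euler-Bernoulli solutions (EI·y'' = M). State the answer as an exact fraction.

Load 1 — applied couple M₀=5 kN·m at a=2 m (b=L-a=2):
  y_1 = M₀a(2x-a)/(2EI)  [x>a] = 5·2·(2·(12/5)-2)/(2·10000) = 7/5000 m
Load 2 — applied couple M₀=15 kN·m at a=4/3 m (b=L-a=8/3):
  y_2 = M₀a(2x-a)/(2EI)  [x>a] = 15·(4/3)·(2·(12/5)-(4/3))/(2·10000) = 13/3750 m
Load 3 — point force P=4 kN at a=1 m (b=L-a=3):
  y_3 = -Pa²(3x-a)/(6EI)  [x>a] = -4·1²·(3·(12/5)-1)/(6·10000) = -31/75000 m
Superposition: y = Σ y_i = 167/37500 m ≈ 0.004453 m

y(12/5) = 167/37500 m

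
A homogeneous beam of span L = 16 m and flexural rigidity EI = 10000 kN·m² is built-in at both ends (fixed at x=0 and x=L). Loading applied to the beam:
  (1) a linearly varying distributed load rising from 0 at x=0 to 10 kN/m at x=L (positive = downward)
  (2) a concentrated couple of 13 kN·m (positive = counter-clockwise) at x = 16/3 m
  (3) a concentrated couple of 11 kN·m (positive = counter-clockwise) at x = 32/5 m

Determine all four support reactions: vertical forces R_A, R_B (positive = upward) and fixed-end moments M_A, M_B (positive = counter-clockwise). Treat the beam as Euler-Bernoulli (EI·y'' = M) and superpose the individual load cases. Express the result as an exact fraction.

R_A = 3911/150 kN, M_A = 6499/75 kN·m, R_B = 8089/150 kN, M_B = -9011/75 kN·m

Load 1 — triangular load w₀=10 kN/m (0→w₀ over full span):
  R_A = 3w₀L/20 = 3·10·16/20 = 24 kN
  M_A = w₀L²/30 = 10·16²/30 = 256/3 kN·m
  R_B = 7w₀L/20 = 7·10·16/20 = 56 kN
  M_B = -w₀L²/20 = -10·16²/20 = -128 kN·m
Load 2 — applied couple M₀=13 kN·m at a=16/3 m (b=L-a=32/3):
  R_A = 6M₀ab/L³ = 6·13·(16/3)·(32/3)/16³ = 13/12 kN
  M_A = M₀b(2a-b)/L² = 13·(32/3)·(2·(16/3)-(32/3))/16² = 0 kN·m
  R_B = -6M₀ab/L³ = -6·13·(16/3)·(32/3)/16³ = -13/12 kN
  M_B = M₀a(2b-a)/L² = 13·(16/3)·(2·(32/3)-(16/3))/16² = 13/3 kN·m
Load 3 — applied couple M₀=11 kN·m at a=32/5 m (b=L-a=48/5):
  R_A = 6M₀ab/L³ = 6·11·(32/5)·(48/5)/16³ = 99/100 kN
  M_A = M₀b(2a-b)/L² = 11·(48/5)·(2·(32/5)-(48/5))/16² = 33/25 kN·m
  R_B = -6M₀ab/L³ = -6·11·(32/5)·(48/5)/16³ = -99/100 kN
  M_B = M₀a(2b-a)/L² = 11·(32/5)·(2·(48/5)-(32/5))/16² = 88/25 kN·m
Superposition: R_A = 3911/150 kN, M_A = 6499/75 kN·m, R_B = 8089/150 kN, M_B = -9011/75 kN·m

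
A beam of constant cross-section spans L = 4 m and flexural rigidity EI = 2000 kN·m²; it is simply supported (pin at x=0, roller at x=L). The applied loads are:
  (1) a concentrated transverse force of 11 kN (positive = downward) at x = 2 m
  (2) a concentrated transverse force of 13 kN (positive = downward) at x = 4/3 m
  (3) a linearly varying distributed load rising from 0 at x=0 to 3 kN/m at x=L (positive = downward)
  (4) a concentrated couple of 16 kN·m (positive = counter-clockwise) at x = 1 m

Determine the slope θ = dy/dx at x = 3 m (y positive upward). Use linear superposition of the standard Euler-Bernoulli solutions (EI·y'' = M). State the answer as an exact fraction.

θ(3) = 161011/25920000 rad

Load 1 — point force P=11 kN at a=2 m (b=L-a=2):
  θ_1 = -Pa(2L²-6Lx+3x²+a²)/(6LEI)  [x>a] = -11·2·(2·4²-6·4·3+3·3²+2²)/(6·4·2000) = 33/8000 rad
Load 2 — point force P=13 kN at a=4/3 m (b=L-a=8/3):
  θ_2 = -Pa(2L²-6Lx+3x²+a²)/(6LEI)  [x>a] = -13·(4/3)·(2·4²-6·4·3+3·3²+(4/3)²)/(6·4·2000) = 1313/324000 rad
Load 3 — triangular load w₀=3 kN/m (0→w₀ over full span):
  θ_3 = -w₀(7L⁴-30L²x²+15x⁴)/(360LEI) = -3·(7·4⁴-30·4²·3²+15·3⁴)/(360·4·2000) = 1313/960000 rad
Load 4 — applied couple M₀=16 kN·m at a=1 m (b=L-a=3):
  θ_4 = (M₀x²/(2L)-M₀(x-a)+C₁)/EI  [x>a] with C₁=M₀(3b²-L²)/(6L)=22/3 = (16·3²/(2·4)-16·(3-1)+(22/3))/2000 = -1/300 rad
Superposition: θ = Σ θ_i = 161011/25920000 rad ≈ 0.006212 rad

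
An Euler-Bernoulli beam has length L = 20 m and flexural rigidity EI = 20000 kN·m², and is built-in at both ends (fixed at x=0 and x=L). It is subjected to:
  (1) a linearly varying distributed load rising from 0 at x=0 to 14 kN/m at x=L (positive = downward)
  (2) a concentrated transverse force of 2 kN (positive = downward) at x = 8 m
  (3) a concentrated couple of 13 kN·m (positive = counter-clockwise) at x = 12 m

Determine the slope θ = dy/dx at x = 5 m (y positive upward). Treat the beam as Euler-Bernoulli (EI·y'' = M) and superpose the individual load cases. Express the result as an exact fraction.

Load 1 — triangular load w₀=14 kN/m (0→w₀ over full span):
  θ_1 = -w₀(2x(L-x)(L-2x)(x+2L)+x²(L-x)²)/(120LEI) = -14·(2·5·(20-5)·(20-2·5)·(5+2·20)+5²·(20-5)²)/(120·20·20000) = -273/12800 rad
Load 2 — point force P=2 kN at a=8 m (b=L-a=12):
  θ_2 = -Pb²x(2aL-(3a+b)x)/(2L³EI)  [x≤a] = -2·12²·5·(2·8·20-(3·8+12)·5)/(2·20³·20000) = -63/100000 rad
Load 3 — applied couple M₀=13 kN·m at a=12 m (b=L-a=8):
  θ_3 = (R_Ax²/2 - M_Ax)/EI  [x≤a] with R_A=117/125, M_A=104/25 = ((117/125)·5²/2 - (104/25)·5)/20000 = -91/200000 rad
Superposition: θ = Σ θ_i = -35861/1600000 rad ≈ -0.022413 rad

θ(5) = -35861/1600000 rad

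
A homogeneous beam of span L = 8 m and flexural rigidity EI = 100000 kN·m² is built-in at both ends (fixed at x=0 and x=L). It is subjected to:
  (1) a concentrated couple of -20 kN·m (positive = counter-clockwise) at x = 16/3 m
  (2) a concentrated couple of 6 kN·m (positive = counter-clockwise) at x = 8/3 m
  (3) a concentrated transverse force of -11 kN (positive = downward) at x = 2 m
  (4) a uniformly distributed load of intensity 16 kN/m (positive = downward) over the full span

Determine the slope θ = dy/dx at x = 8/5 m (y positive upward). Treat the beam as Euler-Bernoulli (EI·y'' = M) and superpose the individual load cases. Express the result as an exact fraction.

Load 1 — applied couple M₀=-20 kN·m at a=16/3 m (b=L-a=8/3):
  θ_1 = (R_Ax²/2 - M_Ax)/EI  [x≤a] with R_A=-10/3, M_A=-20/3 = ((-10/3)·(8/5)²/2 - (-20/3)·(8/5))/100000 = 1/15625 rad
Load 2 — applied couple M₀=6 kN·m at a=8/3 m (b=L-a=16/3):
  θ_2 = (R_Ax²/2 - M_Ax)/EI  [x≤a] with R_A=1, M_A=0 = (1·(8/5)²/2 - 0·(8/5))/100000 = 1/78125 rad
Load 3 — point force P=-11 kN at a=2 m (b=L-a=6):
  θ_3 = -Pb²x(2aL-(3a+b)x)/(2L³EI)  [x≤a] = -(-11)·6²·(8/5)·(2·2·8-(3·2+6)·(8/5))/(2·8³·100000) = 99/1250000 rad
Load 4 — uniform load w=16 kN/m over full span:
  θ_4 = -wx(L-x)(L-2x)/(12EI) = -16·(8/5)·(8-(8/5))·(8-2·(8/5))/(12·100000) = -256/390625 rad
Superposition: θ = Σ θ_i = -3121/6250000 rad ≈ -0.000499 rad

θ(8/5) = -3121/6250000 rad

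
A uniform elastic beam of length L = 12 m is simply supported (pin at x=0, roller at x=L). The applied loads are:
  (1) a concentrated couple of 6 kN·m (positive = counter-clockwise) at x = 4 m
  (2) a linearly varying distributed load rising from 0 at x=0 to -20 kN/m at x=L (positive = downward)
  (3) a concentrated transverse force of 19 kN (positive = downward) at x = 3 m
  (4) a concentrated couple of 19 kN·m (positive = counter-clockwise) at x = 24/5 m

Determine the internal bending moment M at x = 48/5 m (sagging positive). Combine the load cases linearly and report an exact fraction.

M(48/5) = -3296/25 kN·m

Load 1 — applied couple M₀=6 kN·m at a=4 m (b=L-a=8):
  M_1 = M₀x/L - M₀  [x>a] = 6·(48/5)/12 - 6 = -6/5 kN·m
Load 2 — triangular load w₀=-20 kN/m (0→w₀ over full span):
  M_2 = w₀Lx/6 - w₀x³/(6L) = (-20)·12·(48/5)/6 - (-20)·(48/5)³/(6·12) = -3456/25 kN·m
Load 3 — point force P=19 kN at a=3 m (b=L-a=9):
  M_3 = Pa(L-x)/L  [x>a] = 19·3·(12-(48/5))/12 = 57/5 kN·m
Load 4 — applied couple M₀=19 kN·m at a=24/5 m (b=L-a=36/5):
  M_4 = M₀x/L - M₀  [x>a] = 19·(48/5)/12 - 19 = -19/5 kN·m
Superposition: M = Σ M_i = -3296/25 kN·m ≈ -131.840000 kN·m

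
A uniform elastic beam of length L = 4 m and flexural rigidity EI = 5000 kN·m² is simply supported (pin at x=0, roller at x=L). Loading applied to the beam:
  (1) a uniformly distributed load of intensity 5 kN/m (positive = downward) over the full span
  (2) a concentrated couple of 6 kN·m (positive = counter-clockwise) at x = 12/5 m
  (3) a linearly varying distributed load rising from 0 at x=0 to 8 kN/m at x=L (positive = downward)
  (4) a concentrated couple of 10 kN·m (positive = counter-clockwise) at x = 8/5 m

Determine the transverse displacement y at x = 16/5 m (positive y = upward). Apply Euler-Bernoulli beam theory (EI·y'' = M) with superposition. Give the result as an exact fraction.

Load 1 — uniform load w=5 kN/m over full span:
  y_1 = -wx(L³-2Lx²+x³)/(24EI) = -5·(16/5)·(4³-2·4·(16/5)²+(16/5)³)/(24·5000) = -464/234375 m
Load 2 — applied couple M₀=6 kN·m at a=12/5 m (b=L-a=8/5):
  y_2 = (M₀x³/(6L)-M₀(x-a)²/2+C₁x)/EI  [x>a] with C₁=M₀(3b²-L²)/(6L)=-52/25 = (6·(16/5)³/(6·4)-6·((16/5)-(12/5))²/2+(-52/25)·(16/5))/5000 = -6/78125 m
Load 3 — triangular load w₀=8 kN/m (0→w₀ over full span):
  y_3 = -w₀x(7L⁴-10L²x²+3x⁴)/(360LEI) = -8·(16/5)·(7·4⁴-10·4²·(16/5)²+3·(16/5)⁴)/(360·4·5000) = -16256/9765625 m
Load 4 — applied couple M₀=10 kN·m at a=8/5 m (b=L-a=12/5):
  y_4 = (M₀x³/(6L)-M₀(x-a)²/2+C₁x)/EI  [x>a] with C₁=M₀(3b²-L²)/(6L)=8/15 = (10·(16/5)³/(6·4)-10·((16/5)-(8/5))²/2+(8/15)·(16/5))/5000 = 8/15625 m
Superposition: y = Σ y_i = -94018/29296875 m ≈ -0.003209 m

y(16/5) = -94018/29296875 m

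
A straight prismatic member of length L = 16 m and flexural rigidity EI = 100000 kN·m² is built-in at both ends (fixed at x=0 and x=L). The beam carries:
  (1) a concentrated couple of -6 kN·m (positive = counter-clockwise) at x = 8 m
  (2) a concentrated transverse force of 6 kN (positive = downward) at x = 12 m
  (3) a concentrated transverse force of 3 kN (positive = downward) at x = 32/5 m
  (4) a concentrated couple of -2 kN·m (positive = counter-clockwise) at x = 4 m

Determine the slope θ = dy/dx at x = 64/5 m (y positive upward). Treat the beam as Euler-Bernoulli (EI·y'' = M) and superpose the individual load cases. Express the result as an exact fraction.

Load 1 — applied couple M₀=-6 kN·m at a=8 m (b=L-a=8):
  θ_1 = (R_Ax²/2 - M_Ax - M₀(x-a))/EI  [x>a] with R_A=-9/16, M_A=-3/2 = ((-9/16)·(64/5)²/2 - (-3/2)·(64/5) - (-6)·((64/5)-8))/100000 = 3/156250 rad
Load 2 — point force P=6 kN at a=12 m (b=L-a=4):
  θ_2 = Pa²(L-x)(2bL-(3b+a)(L-x))/(2L³EI)  [x>a] = 6·12²·(16-(64/5))·(2·4·16-(3·4+12)·(16-(64/5)))/(2·16³·100000) = 27/156250 rad
Load 3 — point force P=3 kN at a=32/5 m (b=L-a=48/5):
  θ_3 = Pa²(L-x)(2bL-(3b+a)(L-x))/(2L³EI)  [x>a] = 3·(32/5)²·(16-(64/5))·(2·(48/5)·16-(3·(48/5)+(32/5))·(16-(64/5)))/(2·16³·100000) = 912/9765625 rad
Load 4 — applied couple M₀=-2 kN·m at a=4 m (b=L-a=12):
  θ_4 = (R_Ax²/2 - M_Ax - M₀(x-a))/EI  [x>a] with R_A=-9/64, M_A=3/8 = ((-9/64)·(64/5)²/2 - (3/8)·(64/5) - (-2)·((64/5)-4))/100000 = 1/78125 rad
Superposition: θ = Σ θ_i = 2912/9765625 rad ≈ 0.000298 rad

θ(64/5) = 2912/9765625 rad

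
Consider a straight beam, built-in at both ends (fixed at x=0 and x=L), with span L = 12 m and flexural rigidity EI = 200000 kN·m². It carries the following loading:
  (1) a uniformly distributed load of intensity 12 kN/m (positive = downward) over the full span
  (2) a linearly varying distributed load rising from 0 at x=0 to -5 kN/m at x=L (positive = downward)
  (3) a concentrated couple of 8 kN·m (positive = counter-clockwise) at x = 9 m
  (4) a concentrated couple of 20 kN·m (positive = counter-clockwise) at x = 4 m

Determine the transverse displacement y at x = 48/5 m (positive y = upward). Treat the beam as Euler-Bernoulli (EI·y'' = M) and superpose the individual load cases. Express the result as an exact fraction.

y(48/5) = -152701/156250000 m

Load 1 — uniform load w=12 kN/m over full span:
  y_1 = -wx²(L-x)²/(24EI) = -12·(48/5)²·(12-(48/5))²/(24·200000) = -2592/1953125 m
Load 2 — triangular load w₀=-5 kN/m (0→w₀ over full span):
  y_2 = -w₀x²(L-x)²(x+2L)/(120LEI) = -(-5)·(48/5)²·(12-(48/5))²·((48/5)+2·12)/(120·12·200000) = 3024/9765625 m
Load 3 — applied couple M₀=8 kN·m at a=9 m (b=L-a=3):
  y_3 = (R_Ax³/6 - M_Ax²/2 - M₀(x-a)²/2)/EI  [x>a] with R_A=3/4, M_A=5/2 = ((3/4)·(48/5)³/6 - (5/2)·(48/5)²/2 - 8·((48/5)-9)²/2)/200000 = -189/6250000 m
Load 4 — applied couple M₀=20 kN·m at a=4 m (b=L-a=8):
  y_4 = (R_Ax³/6 - M_Ax²/2 - M₀(x-a)²/2)/EI  [x>a] with R_A=20/9, M_A=0 = ((20/9)·(48/5)³/6 - 0·(48/5)²/2 - 20·((48/5)-4)²/2)/200000 = 11/156250 m
Superposition: y = Σ y_i = -152701/156250000 m ≈ -0.000977 m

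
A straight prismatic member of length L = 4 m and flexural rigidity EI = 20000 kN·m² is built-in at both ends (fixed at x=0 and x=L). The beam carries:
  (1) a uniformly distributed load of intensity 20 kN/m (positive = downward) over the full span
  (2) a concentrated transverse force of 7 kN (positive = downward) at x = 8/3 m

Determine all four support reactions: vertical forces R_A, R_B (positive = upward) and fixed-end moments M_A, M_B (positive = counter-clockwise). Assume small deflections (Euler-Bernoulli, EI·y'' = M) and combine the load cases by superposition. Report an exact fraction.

R_A = 1129/27 kN, M_A = 776/27 kN·m, R_B = 1220/27 kN, M_B = -832/27 kN·m

Load 1 — uniform load w=20 kN/m over full span:
  R_A = wL/2 = 20·4/2 = 40 kN
  M_A = wL²/12 = 20·4²/12 = 80/3 kN·m
  R_B = wL/2 = 20·4/2 = 40 kN
  M_B = -wL²/12 = -20·4²/12 = -80/3 kN·m
Load 2 — point force P=7 kN at a=8/3 m (b=L-a=4/3):
  R_A = Pb²(3a+b)/L³ = 7·(4/3)²·(3·(8/3)+(4/3))/4³ = 49/27 kN
  M_A = Pab²/L² = 7·(8/3)·(4/3)²/4² = 56/27 kN·m
  R_B = Pa²(a+3b)/L³ = 7·(8/3)²·((8/3)+3·(4/3))/4³ = 140/27 kN
  M_B = -Pa²b/L² = -7·(8/3)²·(4/3)/4² = -112/27 kN·m
Superposition: R_A = 1129/27 kN, M_A = 776/27 kN·m, R_B = 1220/27 kN, M_B = -832/27 kN·m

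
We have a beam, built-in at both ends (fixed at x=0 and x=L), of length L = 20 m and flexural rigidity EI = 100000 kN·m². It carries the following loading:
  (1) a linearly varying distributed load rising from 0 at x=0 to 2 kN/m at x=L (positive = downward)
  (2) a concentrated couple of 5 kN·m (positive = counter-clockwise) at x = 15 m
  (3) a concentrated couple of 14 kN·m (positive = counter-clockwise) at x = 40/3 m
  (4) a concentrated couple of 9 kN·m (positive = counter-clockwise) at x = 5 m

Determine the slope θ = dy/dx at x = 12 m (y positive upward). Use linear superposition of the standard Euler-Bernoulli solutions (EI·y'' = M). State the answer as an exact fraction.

θ(12) = 1/3125 rad

Load 1 — triangular load w₀=2 kN/m (0→w₀ over full span):
  θ_1 = -w₀(2x(L-x)(L-2x)(x+2L)+x²(L-x)²)/(120LEI) = -2·(2·12·(20-12)·(20-2·12)·(12+2·20)+12²·(20-12)²)/(120·20·100000) = 4/15625 rad
Load 2 — applied couple M₀=5 kN·m at a=15 m (b=L-a=5):
  θ_2 = (R_Ax²/2 - M_Ax)/EI  [x≤a] with R_A=9/32, M_A=25/16 = ((9/32)·12²/2 - (25/16)·12)/100000 = 3/200000 rad
Load 3 — applied couple M₀=14 kN·m at a=40/3 m (b=L-a=20/3):
  θ_3 = (R_Ax²/2 - M_Ax)/EI  [x≤a] with R_A=14/15, M_A=14/3 = ((14/15)·12²/2 - (14/3)·12)/100000 = 7/62500 rad
Load 4 — applied couple M₀=9 kN·m at a=5 m (b=L-a=15):
  θ_4 = (R_Ax²/2 - M_Ax - M₀(x-a))/EI  [x>a] with R_A=81/160, M_A=-27/16 = ((81/160)·12²/2 - (-27/16)·12 - 9·(12-5))/100000 = -63/1000000 rad
Superposition: θ = Σ θ_i = 1/3125 rad ≈ 0.000320 rad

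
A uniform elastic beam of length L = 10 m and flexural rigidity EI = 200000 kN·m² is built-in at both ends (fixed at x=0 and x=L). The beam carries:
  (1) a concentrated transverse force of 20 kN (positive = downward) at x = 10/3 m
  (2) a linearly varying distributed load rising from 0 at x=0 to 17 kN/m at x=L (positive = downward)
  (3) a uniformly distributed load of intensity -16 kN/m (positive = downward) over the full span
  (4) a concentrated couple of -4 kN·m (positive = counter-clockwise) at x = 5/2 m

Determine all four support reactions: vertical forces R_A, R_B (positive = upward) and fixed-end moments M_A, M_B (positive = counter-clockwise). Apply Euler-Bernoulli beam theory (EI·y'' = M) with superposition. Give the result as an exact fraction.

Load 1 — point force P=20 kN at a=10/3 m (b=L-a=20/3):
  R_A = Pb²(3a+b)/L³ = 20·(20/3)²·(3·(10/3)+(20/3))/10³ = 400/27 kN
  M_A = Pab²/L² = 20·(10/3)·(20/3)²/10² = 800/27 kN·m
  R_B = Pa²(a+3b)/L³ = 20·(10/3)²·((10/3)+3·(20/3))/10³ = 140/27 kN
  M_B = -Pa²b/L² = -20·(10/3)²·(20/3)/10² = -400/27 kN·m
Load 2 — triangular load w₀=17 kN/m (0→w₀ over full span):
  R_A = 3w₀L/20 = 3·17·10/20 = 51/2 kN
  M_A = w₀L²/30 = 17·10²/30 = 170/3 kN·m
  R_B = 7w₀L/20 = 7·17·10/20 = 119/2 kN
  M_B = -w₀L²/20 = -17·10²/20 = -85 kN·m
Load 3 — uniform load w=-16 kN/m over full span:
  R_A = wL/2 = (-16)·10/2 = -80 kN
  M_A = wL²/12 = (-16)·10²/12 = -400/3 kN·m
  R_B = wL/2 = (-16)·10/2 = -80 kN
  M_B = -wL²/12 = -(-16)·10²/12 = 400/3 kN·m
Load 4 — applied couple M₀=-4 kN·m at a=5/2 m (b=L-a=15/2):
  R_A = 6M₀ab/L³ = 6·(-4)·(5/2)·(15/2)/10³ = -9/20 kN
  M_A = M₀b(2a-b)/L² = (-4)·(15/2)·(2·(5/2)-(15/2))/10² = 3/4 kN·m
  R_B = -6M₀ab/L³ = -6·(-4)·(5/2)·(15/2)/10³ = 9/20 kN
  M_B = M₀a(2b-a)/L² = (-4)·(5/2)·(2·(15/2)-(5/2))/10² = -5/4 kN·m
Superposition: R_A = -21673/540 kN, M_A = -4999/108 kN·m, R_B = -8027/540 kN, M_B = 3485/108 kN·m

R_A = -21673/540 kN, M_A = -4999/108 kN·m, R_B = -8027/540 kN, M_B = 3485/108 kN·m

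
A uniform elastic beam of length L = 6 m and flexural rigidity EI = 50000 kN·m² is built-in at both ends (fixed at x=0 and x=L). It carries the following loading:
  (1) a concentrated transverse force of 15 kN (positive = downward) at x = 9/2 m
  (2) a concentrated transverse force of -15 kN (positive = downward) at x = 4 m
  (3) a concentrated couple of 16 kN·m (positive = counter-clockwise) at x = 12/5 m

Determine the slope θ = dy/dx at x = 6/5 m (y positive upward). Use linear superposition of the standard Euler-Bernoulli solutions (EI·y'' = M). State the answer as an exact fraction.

θ(6/5) = 11429/250000000 rad

Load 1 — point force P=15 kN at a=9/2 m (b=L-a=3/2):
  θ_1 = -Pb²x(2aL-(3a+b)x)/(2L³EI)  [x≤a] = -15·(3/2)²·(6/5)·(2·(9/2)·6-(3·(9/2)+(3/2))·(6/5))/(2·6³·50000) = -27/400000 rad
Load 2 — point force P=-15 kN at a=4 m (b=L-a=2):
  θ_2 = -Pb²x(2aL-(3a+b)x)/(2L³EI)  [x≤a] = -(-15)·2²·(6/5)·(2·4·6-(3·4+2)·(6/5))/(2·6³·50000) = 13/125000 rad
Load 3 — applied couple M₀=16 kN·m at a=12/5 m (b=L-a=18/5):
  θ_3 = (R_Ax²/2 - M_Ax)/EI  [x≤a] with R_A=96/25, M_A=48/25 = ((96/25)·(6/5)²/2 - (48/25)·(6/5))/50000 = 18/1953125 rad
Superposition: θ = Σ θ_i = 11429/250000000 rad ≈ 0.000046 rad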